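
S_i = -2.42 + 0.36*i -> [-2.42, -2.06, -1.7, -1.34, -0.98]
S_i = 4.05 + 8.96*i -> [4.05, 13.01, 21.97, 30.93, 39.89]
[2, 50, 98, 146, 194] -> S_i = 2 + 48*i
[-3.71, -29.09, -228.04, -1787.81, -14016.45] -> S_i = -3.71*7.84^i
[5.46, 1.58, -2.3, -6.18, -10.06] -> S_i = 5.46 + -3.88*i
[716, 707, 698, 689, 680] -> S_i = 716 + -9*i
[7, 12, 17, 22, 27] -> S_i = 7 + 5*i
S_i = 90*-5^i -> [90, -450, 2250, -11250, 56250]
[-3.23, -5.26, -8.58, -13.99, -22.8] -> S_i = -3.23*1.63^i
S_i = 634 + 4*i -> [634, 638, 642, 646, 650]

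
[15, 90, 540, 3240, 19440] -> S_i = 15*6^i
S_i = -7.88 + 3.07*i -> [-7.88, -4.81, -1.74, 1.33, 4.4]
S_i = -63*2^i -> [-63, -126, -252, -504, -1008]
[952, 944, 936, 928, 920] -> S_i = 952 + -8*i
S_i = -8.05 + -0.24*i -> [-8.05, -8.29, -8.53, -8.77, -9.01]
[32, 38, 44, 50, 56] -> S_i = 32 + 6*i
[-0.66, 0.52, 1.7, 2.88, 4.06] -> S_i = -0.66 + 1.18*i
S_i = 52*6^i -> [52, 312, 1872, 11232, 67392]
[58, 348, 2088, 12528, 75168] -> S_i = 58*6^i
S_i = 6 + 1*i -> [6, 7, 8, 9, 10]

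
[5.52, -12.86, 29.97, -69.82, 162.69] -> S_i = 5.52*(-2.33)^i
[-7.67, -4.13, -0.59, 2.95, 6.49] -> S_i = -7.67 + 3.54*i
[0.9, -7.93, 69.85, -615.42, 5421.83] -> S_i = 0.90*(-8.81)^i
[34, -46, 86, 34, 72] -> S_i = Random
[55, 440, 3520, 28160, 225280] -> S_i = 55*8^i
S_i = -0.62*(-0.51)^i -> [-0.62, 0.32, -0.16, 0.08, -0.04]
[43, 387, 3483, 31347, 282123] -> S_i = 43*9^i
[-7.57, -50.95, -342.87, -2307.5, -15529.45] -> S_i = -7.57*6.73^i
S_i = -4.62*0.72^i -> [-4.62, -3.33, -2.4, -1.72, -1.24]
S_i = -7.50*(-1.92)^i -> [-7.5, 14.4, -27.65, 53.08, -101.92]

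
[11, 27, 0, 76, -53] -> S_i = Random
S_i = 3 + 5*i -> [3, 8, 13, 18, 23]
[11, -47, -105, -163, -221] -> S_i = 11 + -58*i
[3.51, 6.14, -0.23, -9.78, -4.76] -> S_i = Random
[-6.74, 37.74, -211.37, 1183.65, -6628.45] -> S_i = -6.74*(-5.60)^i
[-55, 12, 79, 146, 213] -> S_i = -55 + 67*i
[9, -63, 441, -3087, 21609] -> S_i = 9*-7^i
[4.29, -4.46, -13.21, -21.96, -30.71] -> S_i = 4.29 + -8.75*i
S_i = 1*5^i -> [1, 5, 25, 125, 625]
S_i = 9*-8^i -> [9, -72, 576, -4608, 36864]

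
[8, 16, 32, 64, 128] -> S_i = 8*2^i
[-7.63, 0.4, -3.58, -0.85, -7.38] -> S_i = Random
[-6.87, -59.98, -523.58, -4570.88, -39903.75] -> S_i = -6.87*8.73^i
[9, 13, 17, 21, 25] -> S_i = 9 + 4*i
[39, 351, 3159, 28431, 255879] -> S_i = 39*9^i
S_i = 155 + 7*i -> [155, 162, 169, 176, 183]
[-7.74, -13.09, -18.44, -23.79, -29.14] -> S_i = -7.74 + -5.35*i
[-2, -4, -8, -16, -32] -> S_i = -2*2^i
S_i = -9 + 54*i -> [-9, 45, 99, 153, 207]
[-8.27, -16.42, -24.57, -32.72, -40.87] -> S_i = -8.27 + -8.15*i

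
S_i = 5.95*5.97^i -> [5.95, 35.52, 212.06, 1266.02, 7558.13]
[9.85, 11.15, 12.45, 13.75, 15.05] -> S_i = 9.85 + 1.30*i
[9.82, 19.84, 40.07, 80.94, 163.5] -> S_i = 9.82*2.02^i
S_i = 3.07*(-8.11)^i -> [3.07, -24.9, 201.92, -1637.57, 13280.73]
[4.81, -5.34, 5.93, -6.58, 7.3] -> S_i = 4.81*(-1.11)^i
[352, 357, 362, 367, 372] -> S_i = 352 + 5*i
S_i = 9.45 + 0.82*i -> [9.45, 10.27, 11.09, 11.91, 12.73]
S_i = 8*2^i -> [8, 16, 32, 64, 128]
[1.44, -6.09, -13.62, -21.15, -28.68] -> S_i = 1.44 + -7.53*i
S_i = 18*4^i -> [18, 72, 288, 1152, 4608]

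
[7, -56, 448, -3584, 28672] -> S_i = 7*-8^i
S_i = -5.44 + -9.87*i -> [-5.44, -15.31, -25.18, -35.05, -44.92]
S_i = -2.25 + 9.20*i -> [-2.25, 6.95, 16.15, 25.35, 34.55]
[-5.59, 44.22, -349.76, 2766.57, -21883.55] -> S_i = -5.59*(-7.91)^i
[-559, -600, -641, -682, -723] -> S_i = -559 + -41*i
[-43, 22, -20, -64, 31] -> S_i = Random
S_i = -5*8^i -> [-5, -40, -320, -2560, -20480]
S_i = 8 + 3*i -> [8, 11, 14, 17, 20]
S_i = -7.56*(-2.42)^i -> [-7.56, 18.3, -44.27, 107.14, -259.29]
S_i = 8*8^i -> [8, 64, 512, 4096, 32768]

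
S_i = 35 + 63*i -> [35, 98, 161, 224, 287]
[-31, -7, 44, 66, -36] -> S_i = Random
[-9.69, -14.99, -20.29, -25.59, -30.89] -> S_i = -9.69 + -5.30*i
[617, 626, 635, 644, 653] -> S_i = 617 + 9*i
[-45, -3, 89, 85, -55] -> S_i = Random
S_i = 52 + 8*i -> [52, 60, 68, 76, 84]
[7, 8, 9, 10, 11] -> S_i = 7 + 1*i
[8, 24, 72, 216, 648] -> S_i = 8*3^i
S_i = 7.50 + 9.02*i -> [7.5, 16.52, 25.54, 34.56, 43.58]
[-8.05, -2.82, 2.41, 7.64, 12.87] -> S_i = -8.05 + 5.23*i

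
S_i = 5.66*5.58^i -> [5.66, 31.58, 176.23, 983.37, 5487.23]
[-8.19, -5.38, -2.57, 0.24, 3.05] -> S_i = -8.19 + 2.81*i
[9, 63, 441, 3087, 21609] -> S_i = 9*7^i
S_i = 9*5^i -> [9, 45, 225, 1125, 5625]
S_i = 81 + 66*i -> [81, 147, 213, 279, 345]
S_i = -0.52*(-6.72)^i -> [-0.52, 3.49, -23.48, 157.8, -1060.43]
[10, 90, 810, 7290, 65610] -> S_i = 10*9^i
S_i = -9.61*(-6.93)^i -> [-9.61, 66.6, -461.52, 3198.33, -22164.42]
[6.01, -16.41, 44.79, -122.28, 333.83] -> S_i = 6.01*(-2.73)^i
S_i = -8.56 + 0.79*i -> [-8.56, -7.77, -6.98, -6.19, -5.4]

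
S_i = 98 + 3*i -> [98, 101, 104, 107, 110]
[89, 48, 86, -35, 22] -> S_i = Random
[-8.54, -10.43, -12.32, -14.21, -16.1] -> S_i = -8.54 + -1.89*i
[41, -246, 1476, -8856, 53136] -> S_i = 41*-6^i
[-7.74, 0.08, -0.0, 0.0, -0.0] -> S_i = -7.74*(-0.01)^i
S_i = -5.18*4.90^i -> [-5.18, -25.38, -124.37, -609.42, -2986.17]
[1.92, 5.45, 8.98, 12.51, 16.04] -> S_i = 1.92 + 3.53*i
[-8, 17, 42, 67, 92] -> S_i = -8 + 25*i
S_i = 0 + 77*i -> [0, 77, 154, 231, 308]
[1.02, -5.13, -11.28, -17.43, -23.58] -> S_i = 1.02 + -6.15*i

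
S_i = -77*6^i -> [-77, -462, -2772, -16632, -99792]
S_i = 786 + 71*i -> [786, 857, 928, 999, 1070]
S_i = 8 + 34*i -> [8, 42, 76, 110, 144]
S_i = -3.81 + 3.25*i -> [-3.81, -0.56, 2.69, 5.94, 9.19]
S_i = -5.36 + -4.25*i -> [-5.36, -9.61, -13.86, -18.11, -22.36]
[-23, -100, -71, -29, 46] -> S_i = Random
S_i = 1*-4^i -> [1, -4, 16, -64, 256]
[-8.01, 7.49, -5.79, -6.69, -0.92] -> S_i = Random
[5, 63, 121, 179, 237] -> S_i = 5 + 58*i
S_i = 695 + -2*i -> [695, 693, 691, 689, 687]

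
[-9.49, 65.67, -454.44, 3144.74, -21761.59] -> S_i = -9.49*(-6.92)^i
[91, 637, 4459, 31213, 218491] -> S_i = 91*7^i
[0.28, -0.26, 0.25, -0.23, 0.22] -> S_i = 0.28*(-0.94)^i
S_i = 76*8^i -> [76, 608, 4864, 38912, 311296]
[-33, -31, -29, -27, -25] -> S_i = -33 + 2*i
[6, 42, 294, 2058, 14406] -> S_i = 6*7^i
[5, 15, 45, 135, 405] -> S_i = 5*3^i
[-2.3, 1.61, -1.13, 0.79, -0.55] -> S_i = -2.30*(-0.70)^i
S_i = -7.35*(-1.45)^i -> [-7.35, 10.66, -15.45, 22.41, -32.49]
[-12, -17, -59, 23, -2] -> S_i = Random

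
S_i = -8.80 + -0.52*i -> [-8.8, -9.32, -9.84, -10.36, -10.88]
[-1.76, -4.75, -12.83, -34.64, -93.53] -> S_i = -1.76*2.70^i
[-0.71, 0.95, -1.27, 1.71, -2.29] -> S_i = -0.71*(-1.34)^i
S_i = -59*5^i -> [-59, -295, -1475, -7375, -36875]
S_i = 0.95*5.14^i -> [0.95, 4.88, 25.1, 129.01, 663.1]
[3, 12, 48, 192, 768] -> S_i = 3*4^i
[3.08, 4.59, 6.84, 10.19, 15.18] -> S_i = 3.08*1.49^i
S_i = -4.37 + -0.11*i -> [-4.37, -4.48, -4.59, -4.7, -4.81]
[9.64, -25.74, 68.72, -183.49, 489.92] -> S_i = 9.64*(-2.67)^i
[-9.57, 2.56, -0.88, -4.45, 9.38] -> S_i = Random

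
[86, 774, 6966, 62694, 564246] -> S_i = 86*9^i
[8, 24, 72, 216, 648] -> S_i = 8*3^i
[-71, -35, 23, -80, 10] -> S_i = Random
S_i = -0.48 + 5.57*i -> [-0.48, 5.09, 10.66, 16.23, 21.8]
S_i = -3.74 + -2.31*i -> [-3.74, -6.05, -8.36, -10.67, -12.98]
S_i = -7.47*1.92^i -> [-7.47, -14.34, -27.54, -52.87, -101.51]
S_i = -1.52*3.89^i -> [-1.52, -5.91, -23.0, -89.47, -348.05]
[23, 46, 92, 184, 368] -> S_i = 23*2^i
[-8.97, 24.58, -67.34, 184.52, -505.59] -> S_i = -8.97*(-2.74)^i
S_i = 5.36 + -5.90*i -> [5.36, -0.54, -6.44, -12.34, -18.24]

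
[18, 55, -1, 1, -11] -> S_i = Random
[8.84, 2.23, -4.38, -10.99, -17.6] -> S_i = 8.84 + -6.61*i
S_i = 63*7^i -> [63, 441, 3087, 21609, 151263]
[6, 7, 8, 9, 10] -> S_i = 6 + 1*i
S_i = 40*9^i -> [40, 360, 3240, 29160, 262440]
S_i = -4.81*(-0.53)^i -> [-4.81, 2.55, -1.35, 0.72, -0.38]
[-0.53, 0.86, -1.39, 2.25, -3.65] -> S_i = -0.53*(-1.62)^i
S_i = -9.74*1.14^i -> [-9.74, -11.1, -12.66, -14.43, -16.45]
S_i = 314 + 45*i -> [314, 359, 404, 449, 494]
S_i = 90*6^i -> [90, 540, 3240, 19440, 116640]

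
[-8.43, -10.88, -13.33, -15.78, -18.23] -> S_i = -8.43 + -2.45*i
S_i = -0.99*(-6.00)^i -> [-0.99, 5.94, -35.64, 213.84, -1283.04]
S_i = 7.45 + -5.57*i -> [7.45, 1.88, -3.69, -9.26, -14.83]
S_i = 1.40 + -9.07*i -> [1.4, -7.67, -16.74, -25.81, -34.88]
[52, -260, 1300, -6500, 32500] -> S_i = 52*-5^i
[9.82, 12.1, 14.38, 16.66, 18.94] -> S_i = 9.82 + 2.28*i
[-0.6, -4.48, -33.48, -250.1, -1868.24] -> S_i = -0.60*7.47^i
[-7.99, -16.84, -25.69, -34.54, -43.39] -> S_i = -7.99 + -8.85*i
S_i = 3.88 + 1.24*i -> [3.88, 5.12, 6.36, 7.6, 8.84]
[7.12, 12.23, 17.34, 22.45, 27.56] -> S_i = 7.12 + 5.11*i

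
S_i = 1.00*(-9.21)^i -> [1.0, -9.21, 84.82, -781.23, 7195.13]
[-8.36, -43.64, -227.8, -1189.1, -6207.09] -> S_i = -8.36*5.22^i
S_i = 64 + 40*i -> [64, 104, 144, 184, 224]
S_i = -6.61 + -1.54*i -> [-6.61, -8.15, -9.69, -11.23, -12.77]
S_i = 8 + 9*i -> [8, 17, 26, 35, 44]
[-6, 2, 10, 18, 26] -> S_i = -6 + 8*i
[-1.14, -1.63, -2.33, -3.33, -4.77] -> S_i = -1.14*1.43^i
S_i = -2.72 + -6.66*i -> [-2.72, -9.38, -16.04, -22.7, -29.36]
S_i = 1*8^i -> [1, 8, 64, 512, 4096]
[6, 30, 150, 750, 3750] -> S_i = 6*5^i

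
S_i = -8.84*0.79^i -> [-8.84, -6.98, -5.52, -4.36, -3.44]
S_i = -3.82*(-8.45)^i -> [-3.82, 32.28, -272.76, 2304.8, -19475.57]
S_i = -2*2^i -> [-2, -4, -8, -16, -32]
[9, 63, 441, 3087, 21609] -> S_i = 9*7^i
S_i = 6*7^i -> [6, 42, 294, 2058, 14406]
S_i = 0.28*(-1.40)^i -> [0.28, -0.39, 0.55, -0.77, 1.08]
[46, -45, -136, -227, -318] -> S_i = 46 + -91*i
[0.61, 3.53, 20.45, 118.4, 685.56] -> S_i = 0.61*5.79^i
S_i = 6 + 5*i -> [6, 11, 16, 21, 26]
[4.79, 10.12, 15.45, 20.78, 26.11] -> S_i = 4.79 + 5.33*i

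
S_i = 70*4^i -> [70, 280, 1120, 4480, 17920]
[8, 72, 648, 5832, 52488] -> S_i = 8*9^i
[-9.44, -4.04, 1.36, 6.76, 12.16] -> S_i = -9.44 + 5.40*i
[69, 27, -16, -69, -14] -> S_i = Random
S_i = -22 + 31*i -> [-22, 9, 40, 71, 102]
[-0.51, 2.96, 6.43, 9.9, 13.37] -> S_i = -0.51 + 3.47*i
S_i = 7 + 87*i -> [7, 94, 181, 268, 355]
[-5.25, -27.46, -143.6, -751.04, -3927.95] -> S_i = -5.25*5.23^i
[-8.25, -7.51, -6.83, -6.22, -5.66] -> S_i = -8.25*0.91^i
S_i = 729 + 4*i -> [729, 733, 737, 741, 745]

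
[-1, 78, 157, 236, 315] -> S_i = -1 + 79*i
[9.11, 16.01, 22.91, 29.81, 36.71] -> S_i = 9.11 + 6.90*i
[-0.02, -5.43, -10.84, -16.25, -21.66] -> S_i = -0.02 + -5.41*i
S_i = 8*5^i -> [8, 40, 200, 1000, 5000]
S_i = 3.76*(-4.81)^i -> [3.76, -18.09, 86.99, -418.43, 2012.65]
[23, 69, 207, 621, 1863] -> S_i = 23*3^i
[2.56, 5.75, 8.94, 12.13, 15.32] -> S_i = 2.56 + 3.19*i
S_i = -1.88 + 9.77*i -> [-1.88, 7.89, 17.66, 27.43, 37.2]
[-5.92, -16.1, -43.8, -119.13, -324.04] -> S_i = -5.92*2.72^i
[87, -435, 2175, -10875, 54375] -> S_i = 87*-5^i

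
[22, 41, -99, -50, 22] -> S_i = Random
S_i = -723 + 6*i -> [-723, -717, -711, -705, -699]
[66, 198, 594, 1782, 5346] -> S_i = 66*3^i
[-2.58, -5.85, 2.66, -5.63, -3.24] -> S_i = Random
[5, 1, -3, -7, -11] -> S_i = 5 + -4*i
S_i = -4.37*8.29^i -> [-4.37, -36.23, -300.32, -2489.69, -20639.52]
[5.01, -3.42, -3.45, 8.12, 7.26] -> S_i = Random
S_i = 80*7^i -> [80, 560, 3920, 27440, 192080]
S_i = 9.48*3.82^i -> [9.48, 36.21, 138.34, 528.44, 2018.65]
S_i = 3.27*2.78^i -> [3.27, 9.09, 25.27, 70.26, 195.31]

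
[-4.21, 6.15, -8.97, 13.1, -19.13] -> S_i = -4.21*(-1.46)^i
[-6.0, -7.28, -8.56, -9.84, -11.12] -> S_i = -6.00 + -1.28*i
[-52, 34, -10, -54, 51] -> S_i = Random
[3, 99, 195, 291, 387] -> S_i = 3 + 96*i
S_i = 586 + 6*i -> [586, 592, 598, 604, 610]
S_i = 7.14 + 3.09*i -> [7.14, 10.23, 13.32, 16.41, 19.5]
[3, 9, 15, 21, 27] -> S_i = 3 + 6*i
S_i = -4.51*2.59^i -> [-4.51, -11.68, -30.25, -78.36, -202.94]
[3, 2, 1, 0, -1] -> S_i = 3 + -1*i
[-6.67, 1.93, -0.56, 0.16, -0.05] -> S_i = -6.67*(-0.29)^i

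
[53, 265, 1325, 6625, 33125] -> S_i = 53*5^i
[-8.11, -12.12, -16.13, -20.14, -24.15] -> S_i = -8.11 + -4.01*i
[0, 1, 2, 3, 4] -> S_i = 0 + 1*i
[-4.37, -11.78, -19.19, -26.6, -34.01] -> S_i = -4.37 + -7.41*i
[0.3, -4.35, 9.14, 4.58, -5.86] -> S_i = Random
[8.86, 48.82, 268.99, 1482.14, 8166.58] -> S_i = 8.86*5.51^i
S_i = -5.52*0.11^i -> [-5.52, -0.61, -0.07, -0.01, -0.0]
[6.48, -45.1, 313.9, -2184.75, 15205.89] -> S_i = 6.48*(-6.96)^i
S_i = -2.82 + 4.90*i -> [-2.82, 2.08, 6.98, 11.88, 16.78]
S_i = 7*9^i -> [7, 63, 567, 5103, 45927]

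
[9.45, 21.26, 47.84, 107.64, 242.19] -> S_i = 9.45*2.25^i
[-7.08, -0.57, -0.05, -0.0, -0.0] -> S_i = -7.08*0.08^i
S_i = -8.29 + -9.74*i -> [-8.29, -18.03, -27.77, -37.51, -47.25]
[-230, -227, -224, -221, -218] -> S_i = -230 + 3*i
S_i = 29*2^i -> [29, 58, 116, 232, 464]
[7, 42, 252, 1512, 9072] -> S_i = 7*6^i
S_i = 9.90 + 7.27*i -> [9.9, 17.17, 24.44, 31.71, 38.98]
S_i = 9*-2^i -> [9, -18, 36, -72, 144]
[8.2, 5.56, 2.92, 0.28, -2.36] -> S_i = 8.20 + -2.64*i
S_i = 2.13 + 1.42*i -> [2.13, 3.55, 4.97, 6.39, 7.81]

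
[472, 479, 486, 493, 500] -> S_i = 472 + 7*i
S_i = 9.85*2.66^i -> [9.85, 26.2, 69.69, 185.39, 493.13]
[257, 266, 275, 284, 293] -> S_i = 257 + 9*i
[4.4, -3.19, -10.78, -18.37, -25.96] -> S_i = 4.40 + -7.59*i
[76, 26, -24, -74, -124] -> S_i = 76 + -50*i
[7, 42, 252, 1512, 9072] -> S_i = 7*6^i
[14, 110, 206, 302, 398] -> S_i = 14 + 96*i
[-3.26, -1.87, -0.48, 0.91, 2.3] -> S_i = -3.26 + 1.39*i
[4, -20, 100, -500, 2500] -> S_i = 4*-5^i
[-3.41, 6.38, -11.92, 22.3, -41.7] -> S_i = -3.41*(-1.87)^i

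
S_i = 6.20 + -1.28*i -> [6.2, 4.92, 3.64, 2.36, 1.08]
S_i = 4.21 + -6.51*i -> [4.21, -2.3, -8.81, -15.32, -21.83]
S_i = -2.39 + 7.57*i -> [-2.39, 5.18, 12.75, 20.32, 27.89]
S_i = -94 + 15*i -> [-94, -79, -64, -49, -34]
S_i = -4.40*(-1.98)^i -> [-4.4, 8.71, -17.25, 34.15, -67.63]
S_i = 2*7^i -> [2, 14, 98, 686, 4802]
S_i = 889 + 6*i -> [889, 895, 901, 907, 913]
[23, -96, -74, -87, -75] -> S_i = Random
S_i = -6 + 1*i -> [-6, -5, -4, -3, -2]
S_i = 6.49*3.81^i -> [6.49, 24.73, 94.21, 358.94, 1367.55]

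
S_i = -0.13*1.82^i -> [-0.13, -0.24, -0.43, -0.78, -1.43]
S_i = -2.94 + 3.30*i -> [-2.94, 0.36, 3.66, 6.96, 10.26]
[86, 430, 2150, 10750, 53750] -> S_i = 86*5^i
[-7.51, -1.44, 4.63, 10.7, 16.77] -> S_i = -7.51 + 6.07*i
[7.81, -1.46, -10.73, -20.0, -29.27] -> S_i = 7.81 + -9.27*i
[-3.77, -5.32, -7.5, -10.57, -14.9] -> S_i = -3.77*1.41^i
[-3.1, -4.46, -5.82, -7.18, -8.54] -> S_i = -3.10 + -1.36*i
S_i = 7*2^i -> [7, 14, 28, 56, 112]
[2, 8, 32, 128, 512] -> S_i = 2*4^i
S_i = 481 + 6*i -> [481, 487, 493, 499, 505]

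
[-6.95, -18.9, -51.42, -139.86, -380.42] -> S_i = -6.95*2.72^i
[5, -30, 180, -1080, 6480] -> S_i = 5*-6^i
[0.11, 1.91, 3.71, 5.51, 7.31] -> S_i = 0.11 + 1.80*i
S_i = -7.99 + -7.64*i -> [-7.99, -15.63, -23.27, -30.91, -38.55]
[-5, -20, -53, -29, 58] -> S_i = Random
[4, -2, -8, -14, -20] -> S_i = 4 + -6*i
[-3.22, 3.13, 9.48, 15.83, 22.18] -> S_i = -3.22 + 6.35*i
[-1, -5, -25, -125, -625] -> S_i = -1*5^i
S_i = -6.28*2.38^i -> [-6.28, -14.95, -35.57, -84.66, -201.5]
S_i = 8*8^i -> [8, 64, 512, 4096, 32768]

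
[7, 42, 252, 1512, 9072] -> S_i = 7*6^i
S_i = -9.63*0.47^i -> [-9.63, -4.53, -2.13, -1.0, -0.47]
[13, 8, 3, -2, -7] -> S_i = 13 + -5*i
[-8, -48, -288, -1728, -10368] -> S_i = -8*6^i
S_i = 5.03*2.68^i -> [5.03, 13.48, 36.13, 96.82, 259.48]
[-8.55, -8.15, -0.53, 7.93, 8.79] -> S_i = Random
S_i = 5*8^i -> [5, 40, 320, 2560, 20480]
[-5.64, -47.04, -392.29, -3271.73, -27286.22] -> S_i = -5.64*8.34^i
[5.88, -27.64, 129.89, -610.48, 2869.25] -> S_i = 5.88*(-4.70)^i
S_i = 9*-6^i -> [9, -54, 324, -1944, 11664]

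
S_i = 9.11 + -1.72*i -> [9.11, 7.39, 5.67, 3.95, 2.23]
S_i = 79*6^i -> [79, 474, 2844, 17064, 102384]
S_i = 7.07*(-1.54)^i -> [7.07, -10.89, 16.77, -25.82, 39.77]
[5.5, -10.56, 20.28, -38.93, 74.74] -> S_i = 5.50*(-1.92)^i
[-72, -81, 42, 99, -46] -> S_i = Random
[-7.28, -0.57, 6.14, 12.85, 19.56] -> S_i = -7.28 + 6.71*i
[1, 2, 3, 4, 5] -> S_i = 1 + 1*i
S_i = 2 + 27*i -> [2, 29, 56, 83, 110]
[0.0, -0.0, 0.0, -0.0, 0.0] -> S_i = 0.00*(-2.31)^i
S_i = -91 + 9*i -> [-91, -82, -73, -64, -55]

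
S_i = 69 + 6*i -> [69, 75, 81, 87, 93]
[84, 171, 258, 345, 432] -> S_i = 84 + 87*i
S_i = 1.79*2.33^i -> [1.79, 4.17, 9.72, 22.64, 52.76]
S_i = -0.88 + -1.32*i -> [-0.88, -2.2, -3.52, -4.84, -6.16]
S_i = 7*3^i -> [7, 21, 63, 189, 567]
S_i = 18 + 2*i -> [18, 20, 22, 24, 26]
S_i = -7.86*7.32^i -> [-7.86, -57.54, -421.16, -3082.87, -22566.64]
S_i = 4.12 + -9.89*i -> [4.12, -5.77, -15.66, -25.55, -35.44]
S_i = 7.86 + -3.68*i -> [7.86, 4.18, 0.5, -3.18, -6.86]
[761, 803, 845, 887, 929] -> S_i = 761 + 42*i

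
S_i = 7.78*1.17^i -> [7.78, 9.1, 10.65, 12.46, 14.58]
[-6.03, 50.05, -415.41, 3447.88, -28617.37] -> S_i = -6.03*(-8.30)^i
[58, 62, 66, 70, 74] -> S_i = 58 + 4*i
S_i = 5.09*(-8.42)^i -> [5.09, -42.86, 360.86, -3038.46, 25583.86]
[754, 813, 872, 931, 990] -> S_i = 754 + 59*i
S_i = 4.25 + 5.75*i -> [4.25, 10.0, 15.75, 21.5, 27.25]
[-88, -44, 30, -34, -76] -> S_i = Random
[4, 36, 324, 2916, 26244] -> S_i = 4*9^i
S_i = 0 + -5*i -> [0, -5, -10, -15, -20]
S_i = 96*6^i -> [96, 576, 3456, 20736, 124416]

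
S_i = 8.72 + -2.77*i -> [8.72, 5.95, 3.18, 0.41, -2.36]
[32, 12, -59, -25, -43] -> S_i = Random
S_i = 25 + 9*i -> [25, 34, 43, 52, 61]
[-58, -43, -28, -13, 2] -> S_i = -58 + 15*i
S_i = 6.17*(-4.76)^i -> [6.17, -29.37, 139.8, -665.44, 3167.47]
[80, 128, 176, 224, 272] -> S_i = 80 + 48*i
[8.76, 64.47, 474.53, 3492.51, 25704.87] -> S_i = 8.76*7.36^i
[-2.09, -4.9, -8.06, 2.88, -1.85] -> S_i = Random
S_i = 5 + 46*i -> [5, 51, 97, 143, 189]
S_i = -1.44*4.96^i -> [-1.44, -7.14, -35.43, -175.71, -871.54]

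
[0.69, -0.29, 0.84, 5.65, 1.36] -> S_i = Random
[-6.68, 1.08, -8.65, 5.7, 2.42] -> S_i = Random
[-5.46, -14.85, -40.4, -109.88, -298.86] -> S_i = -5.46*2.72^i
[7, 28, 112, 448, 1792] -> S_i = 7*4^i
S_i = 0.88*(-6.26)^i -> [0.88, -5.51, 34.49, -215.88, 1351.39]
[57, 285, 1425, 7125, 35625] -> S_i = 57*5^i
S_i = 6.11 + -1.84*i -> [6.11, 4.27, 2.43, 0.59, -1.25]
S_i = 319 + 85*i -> [319, 404, 489, 574, 659]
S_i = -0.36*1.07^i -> [-0.36, -0.39, -0.41, -0.44, -0.47]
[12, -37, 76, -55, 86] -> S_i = Random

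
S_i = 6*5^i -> [6, 30, 150, 750, 3750]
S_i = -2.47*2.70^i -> [-2.47, -6.67, -18.01, -48.62, -131.27]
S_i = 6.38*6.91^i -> [6.38, 44.09, 304.63, 2105.01, 14545.64]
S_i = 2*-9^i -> [2, -18, 162, -1458, 13122]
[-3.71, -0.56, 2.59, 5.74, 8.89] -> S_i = -3.71 + 3.15*i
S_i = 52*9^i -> [52, 468, 4212, 37908, 341172]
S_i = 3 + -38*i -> [3, -35, -73, -111, -149]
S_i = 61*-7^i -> [61, -427, 2989, -20923, 146461]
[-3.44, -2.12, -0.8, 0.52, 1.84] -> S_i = -3.44 + 1.32*i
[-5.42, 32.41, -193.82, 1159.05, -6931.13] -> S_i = -5.42*(-5.98)^i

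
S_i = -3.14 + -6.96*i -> [-3.14, -10.1, -17.06, -24.02, -30.98]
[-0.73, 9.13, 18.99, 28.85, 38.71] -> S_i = -0.73 + 9.86*i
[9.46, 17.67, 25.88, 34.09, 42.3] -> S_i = 9.46 + 8.21*i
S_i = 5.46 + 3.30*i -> [5.46, 8.76, 12.06, 15.36, 18.66]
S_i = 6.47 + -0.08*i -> [6.47, 6.39, 6.31, 6.23, 6.15]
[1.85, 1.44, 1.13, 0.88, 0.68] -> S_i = 1.85*0.78^i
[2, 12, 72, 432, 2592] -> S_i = 2*6^i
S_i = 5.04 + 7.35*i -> [5.04, 12.39, 19.74, 27.09, 34.44]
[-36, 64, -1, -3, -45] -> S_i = Random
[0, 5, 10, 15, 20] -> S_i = 0 + 5*i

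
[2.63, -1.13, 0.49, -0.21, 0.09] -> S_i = 2.63*(-0.43)^i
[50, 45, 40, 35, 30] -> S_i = 50 + -5*i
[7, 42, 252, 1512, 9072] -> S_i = 7*6^i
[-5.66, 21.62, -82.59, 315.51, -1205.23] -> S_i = -5.66*(-3.82)^i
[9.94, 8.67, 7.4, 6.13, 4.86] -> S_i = 9.94 + -1.27*i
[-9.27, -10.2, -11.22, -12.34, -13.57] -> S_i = -9.27*1.10^i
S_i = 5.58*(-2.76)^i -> [5.58, -15.4, 42.51, -117.32, 323.8]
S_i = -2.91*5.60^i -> [-2.91, -16.3, -91.26, -511.04, -2861.84]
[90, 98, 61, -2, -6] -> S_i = Random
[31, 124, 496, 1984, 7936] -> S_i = 31*4^i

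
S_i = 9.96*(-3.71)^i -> [9.96, -36.95, 137.09, -508.61, 1886.93]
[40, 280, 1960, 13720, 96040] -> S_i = 40*7^i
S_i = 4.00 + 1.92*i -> [4.0, 5.92, 7.84, 9.76, 11.68]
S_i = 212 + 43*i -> [212, 255, 298, 341, 384]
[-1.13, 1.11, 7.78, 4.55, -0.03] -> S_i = Random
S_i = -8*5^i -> [-8, -40, -200, -1000, -5000]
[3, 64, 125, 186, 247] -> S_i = 3 + 61*i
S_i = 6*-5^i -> [6, -30, 150, -750, 3750]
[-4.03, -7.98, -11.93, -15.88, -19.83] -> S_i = -4.03 + -3.95*i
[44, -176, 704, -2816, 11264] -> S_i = 44*-4^i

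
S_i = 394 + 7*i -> [394, 401, 408, 415, 422]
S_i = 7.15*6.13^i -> [7.15, 43.83, 268.67, 1646.98, 10095.97]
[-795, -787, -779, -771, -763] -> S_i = -795 + 8*i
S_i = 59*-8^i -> [59, -472, 3776, -30208, 241664]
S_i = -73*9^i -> [-73, -657, -5913, -53217, -478953]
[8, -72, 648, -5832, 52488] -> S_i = 8*-9^i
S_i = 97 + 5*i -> [97, 102, 107, 112, 117]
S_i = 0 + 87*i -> [0, 87, 174, 261, 348]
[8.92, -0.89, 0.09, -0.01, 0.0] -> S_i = 8.92*(-0.10)^i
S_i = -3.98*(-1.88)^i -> [-3.98, 7.48, -14.07, 26.45, -49.72]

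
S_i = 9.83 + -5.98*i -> [9.83, 3.85, -2.13, -8.11, -14.09]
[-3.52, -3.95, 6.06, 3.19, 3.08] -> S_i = Random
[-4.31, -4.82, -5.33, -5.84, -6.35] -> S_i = -4.31 + -0.51*i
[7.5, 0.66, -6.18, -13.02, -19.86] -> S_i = 7.50 + -6.84*i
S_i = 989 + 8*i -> [989, 997, 1005, 1013, 1021]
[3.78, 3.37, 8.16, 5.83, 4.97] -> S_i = Random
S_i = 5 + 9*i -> [5, 14, 23, 32, 41]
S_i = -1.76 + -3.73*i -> [-1.76, -5.49, -9.22, -12.95, -16.68]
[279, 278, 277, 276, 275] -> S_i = 279 + -1*i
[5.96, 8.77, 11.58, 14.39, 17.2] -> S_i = 5.96 + 2.81*i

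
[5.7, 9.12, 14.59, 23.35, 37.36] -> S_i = 5.70*1.60^i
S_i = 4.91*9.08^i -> [4.91, 44.58, 404.81, 3675.69, 33375.28]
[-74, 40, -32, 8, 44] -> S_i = Random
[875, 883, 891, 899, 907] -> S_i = 875 + 8*i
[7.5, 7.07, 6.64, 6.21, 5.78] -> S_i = 7.50 + -0.43*i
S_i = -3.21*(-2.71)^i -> [-3.21, 8.7, -23.57, 63.89, -173.13]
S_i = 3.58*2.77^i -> [3.58, 9.92, 27.47, 76.09, 210.77]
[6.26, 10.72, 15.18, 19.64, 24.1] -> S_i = 6.26 + 4.46*i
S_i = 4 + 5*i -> [4, 9, 14, 19, 24]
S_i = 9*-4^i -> [9, -36, 144, -576, 2304]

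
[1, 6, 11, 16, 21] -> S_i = 1 + 5*i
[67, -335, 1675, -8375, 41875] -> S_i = 67*-5^i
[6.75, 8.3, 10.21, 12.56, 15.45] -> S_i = 6.75*1.23^i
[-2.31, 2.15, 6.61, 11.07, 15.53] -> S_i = -2.31 + 4.46*i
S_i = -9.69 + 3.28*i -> [-9.69, -6.41, -3.13, 0.15, 3.43]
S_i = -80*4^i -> [-80, -320, -1280, -5120, -20480]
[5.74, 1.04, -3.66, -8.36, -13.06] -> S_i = 5.74 + -4.70*i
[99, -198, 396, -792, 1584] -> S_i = 99*-2^i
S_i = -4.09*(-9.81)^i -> [-4.09, 40.12, -393.61, 3861.27, -37879.07]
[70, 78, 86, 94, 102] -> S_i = 70 + 8*i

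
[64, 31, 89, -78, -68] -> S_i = Random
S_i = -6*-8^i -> [-6, 48, -384, 3072, -24576]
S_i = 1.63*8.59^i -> [1.63, 14.0, 120.27, 1033.16, 8874.83]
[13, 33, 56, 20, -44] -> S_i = Random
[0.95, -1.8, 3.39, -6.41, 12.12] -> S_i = 0.95*(-1.89)^i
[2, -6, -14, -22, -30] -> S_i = 2 + -8*i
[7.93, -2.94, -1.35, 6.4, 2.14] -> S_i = Random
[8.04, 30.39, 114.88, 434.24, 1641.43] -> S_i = 8.04*3.78^i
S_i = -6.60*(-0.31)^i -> [-6.6, 2.05, -0.63, 0.2, -0.06]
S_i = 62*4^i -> [62, 248, 992, 3968, 15872]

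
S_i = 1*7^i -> [1, 7, 49, 343, 2401]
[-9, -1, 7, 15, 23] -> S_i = -9 + 8*i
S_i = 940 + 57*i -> [940, 997, 1054, 1111, 1168]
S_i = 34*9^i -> [34, 306, 2754, 24786, 223074]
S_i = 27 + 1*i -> [27, 28, 29, 30, 31]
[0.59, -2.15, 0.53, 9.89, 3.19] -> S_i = Random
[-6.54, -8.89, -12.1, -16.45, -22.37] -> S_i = -6.54*1.36^i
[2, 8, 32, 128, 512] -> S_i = 2*4^i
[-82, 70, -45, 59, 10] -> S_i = Random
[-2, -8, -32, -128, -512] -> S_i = -2*4^i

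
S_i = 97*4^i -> [97, 388, 1552, 6208, 24832]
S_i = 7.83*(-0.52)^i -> [7.83, -4.07, 2.12, -1.1, 0.57]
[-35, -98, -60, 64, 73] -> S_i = Random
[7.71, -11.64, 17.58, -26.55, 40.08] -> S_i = 7.71*(-1.51)^i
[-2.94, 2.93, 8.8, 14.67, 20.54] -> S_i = -2.94 + 5.87*i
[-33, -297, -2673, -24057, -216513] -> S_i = -33*9^i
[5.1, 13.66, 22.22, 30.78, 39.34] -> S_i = 5.10 + 8.56*i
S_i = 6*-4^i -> [6, -24, 96, -384, 1536]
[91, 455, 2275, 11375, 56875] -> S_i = 91*5^i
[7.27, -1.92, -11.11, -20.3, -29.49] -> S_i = 7.27 + -9.19*i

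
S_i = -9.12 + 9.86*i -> [-9.12, 0.74, 10.6, 20.46, 30.32]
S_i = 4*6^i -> [4, 24, 144, 864, 5184]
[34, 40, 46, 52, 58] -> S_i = 34 + 6*i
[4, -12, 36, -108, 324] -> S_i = 4*-3^i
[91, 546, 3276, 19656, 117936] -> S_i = 91*6^i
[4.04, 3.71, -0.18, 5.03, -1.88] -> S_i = Random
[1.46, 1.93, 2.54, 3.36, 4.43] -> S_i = 1.46*1.32^i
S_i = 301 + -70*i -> [301, 231, 161, 91, 21]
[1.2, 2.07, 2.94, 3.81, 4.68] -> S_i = 1.20 + 0.87*i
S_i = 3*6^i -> [3, 18, 108, 648, 3888]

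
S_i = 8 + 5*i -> [8, 13, 18, 23, 28]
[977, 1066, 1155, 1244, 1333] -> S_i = 977 + 89*i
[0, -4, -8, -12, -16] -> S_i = 0 + -4*i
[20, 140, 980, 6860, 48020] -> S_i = 20*7^i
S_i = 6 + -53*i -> [6, -47, -100, -153, -206]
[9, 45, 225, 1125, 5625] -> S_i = 9*5^i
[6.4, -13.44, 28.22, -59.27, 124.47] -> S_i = 6.40*(-2.10)^i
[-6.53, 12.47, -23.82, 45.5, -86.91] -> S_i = -6.53*(-1.91)^i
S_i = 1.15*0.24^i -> [1.15, 0.28, 0.07, 0.02, 0.0]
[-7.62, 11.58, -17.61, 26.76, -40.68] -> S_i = -7.62*(-1.52)^i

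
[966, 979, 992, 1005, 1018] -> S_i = 966 + 13*i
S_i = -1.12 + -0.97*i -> [-1.12, -2.09, -3.06, -4.03, -5.0]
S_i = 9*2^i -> [9, 18, 36, 72, 144]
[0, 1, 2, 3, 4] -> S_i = 0 + 1*i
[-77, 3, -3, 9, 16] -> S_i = Random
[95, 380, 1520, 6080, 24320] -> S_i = 95*4^i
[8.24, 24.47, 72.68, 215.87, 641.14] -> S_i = 8.24*2.97^i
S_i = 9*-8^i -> [9, -72, 576, -4608, 36864]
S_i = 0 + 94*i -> [0, 94, 188, 282, 376]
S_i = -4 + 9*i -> [-4, 5, 14, 23, 32]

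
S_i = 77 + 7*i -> [77, 84, 91, 98, 105]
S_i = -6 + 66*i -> [-6, 60, 126, 192, 258]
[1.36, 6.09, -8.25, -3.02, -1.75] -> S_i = Random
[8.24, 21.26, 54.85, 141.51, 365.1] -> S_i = 8.24*2.58^i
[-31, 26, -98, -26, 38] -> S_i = Random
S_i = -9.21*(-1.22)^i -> [-9.21, 11.24, -13.71, 16.72, -20.4]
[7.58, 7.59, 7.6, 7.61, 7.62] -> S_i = 7.58 + 0.01*i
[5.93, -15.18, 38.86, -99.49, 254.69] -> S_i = 5.93*(-2.56)^i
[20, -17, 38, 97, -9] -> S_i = Random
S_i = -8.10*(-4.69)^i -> [-8.1, 37.99, -178.17, 835.61, -3919.01]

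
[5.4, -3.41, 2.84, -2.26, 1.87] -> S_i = Random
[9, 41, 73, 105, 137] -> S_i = 9 + 32*i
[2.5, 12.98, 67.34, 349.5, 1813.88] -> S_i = 2.50*5.19^i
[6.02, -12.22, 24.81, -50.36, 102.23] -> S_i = 6.02*(-2.03)^i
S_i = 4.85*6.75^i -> [4.85, 32.74, 220.98, 1491.6, 10068.32]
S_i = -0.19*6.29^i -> [-0.19, -1.2, -7.52, -47.28, -297.41]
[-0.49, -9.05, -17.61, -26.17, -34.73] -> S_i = -0.49 + -8.56*i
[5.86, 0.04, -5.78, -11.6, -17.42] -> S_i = 5.86 + -5.82*i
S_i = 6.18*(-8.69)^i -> [6.18, -53.7, 466.69, -4055.53, 35242.57]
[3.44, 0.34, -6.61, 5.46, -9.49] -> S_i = Random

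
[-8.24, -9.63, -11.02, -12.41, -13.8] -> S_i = -8.24 + -1.39*i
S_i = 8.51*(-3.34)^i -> [8.51, -28.42, 94.93, -317.08, 1059.05]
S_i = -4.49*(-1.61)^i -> [-4.49, 7.23, -11.64, 18.74, -30.17]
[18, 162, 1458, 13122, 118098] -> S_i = 18*9^i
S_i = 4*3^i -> [4, 12, 36, 108, 324]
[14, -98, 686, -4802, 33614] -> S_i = 14*-7^i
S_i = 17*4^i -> [17, 68, 272, 1088, 4352]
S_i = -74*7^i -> [-74, -518, -3626, -25382, -177674]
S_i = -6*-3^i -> [-6, 18, -54, 162, -486]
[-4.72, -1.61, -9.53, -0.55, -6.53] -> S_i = Random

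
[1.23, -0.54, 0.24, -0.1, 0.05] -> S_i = 1.23*(-0.44)^i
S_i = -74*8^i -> [-74, -592, -4736, -37888, -303104]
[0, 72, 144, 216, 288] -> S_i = 0 + 72*i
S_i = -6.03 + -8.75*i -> [-6.03, -14.78, -23.53, -32.28, -41.03]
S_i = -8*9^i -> [-8, -72, -648, -5832, -52488]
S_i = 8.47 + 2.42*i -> [8.47, 10.89, 13.31, 15.73, 18.15]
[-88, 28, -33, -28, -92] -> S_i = Random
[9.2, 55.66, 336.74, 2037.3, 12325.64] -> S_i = 9.20*6.05^i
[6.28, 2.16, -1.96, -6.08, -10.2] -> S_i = 6.28 + -4.12*i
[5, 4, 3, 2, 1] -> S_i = 5 + -1*i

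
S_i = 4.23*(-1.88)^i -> [4.23, -7.95, 14.95, -28.11, 52.84]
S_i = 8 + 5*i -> [8, 13, 18, 23, 28]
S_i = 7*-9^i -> [7, -63, 567, -5103, 45927]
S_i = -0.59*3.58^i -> [-0.59, -2.11, -7.56, -27.07, -96.91]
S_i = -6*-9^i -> [-6, 54, -486, 4374, -39366]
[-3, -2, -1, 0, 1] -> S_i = -3 + 1*i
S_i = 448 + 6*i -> [448, 454, 460, 466, 472]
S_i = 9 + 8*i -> [9, 17, 25, 33, 41]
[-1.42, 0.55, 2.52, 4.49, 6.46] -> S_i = -1.42 + 1.97*i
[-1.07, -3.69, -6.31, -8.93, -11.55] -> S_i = -1.07 + -2.62*i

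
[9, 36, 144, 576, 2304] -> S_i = 9*4^i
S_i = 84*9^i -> [84, 756, 6804, 61236, 551124]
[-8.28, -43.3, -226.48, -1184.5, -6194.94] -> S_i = -8.28*5.23^i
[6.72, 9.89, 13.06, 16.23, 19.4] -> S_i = 6.72 + 3.17*i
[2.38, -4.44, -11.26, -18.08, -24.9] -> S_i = 2.38 + -6.82*i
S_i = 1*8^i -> [1, 8, 64, 512, 4096]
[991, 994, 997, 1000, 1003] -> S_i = 991 + 3*i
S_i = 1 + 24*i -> [1, 25, 49, 73, 97]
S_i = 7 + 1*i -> [7, 8, 9, 10, 11]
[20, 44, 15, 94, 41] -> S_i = Random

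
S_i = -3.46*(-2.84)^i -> [-3.46, 9.83, -27.91, 79.26, -225.09]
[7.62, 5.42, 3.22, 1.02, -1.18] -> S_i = 7.62 + -2.20*i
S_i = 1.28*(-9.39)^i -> [1.28, -12.02, 112.86, -1059.76, 9951.13]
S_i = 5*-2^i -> [5, -10, 20, -40, 80]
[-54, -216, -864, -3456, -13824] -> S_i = -54*4^i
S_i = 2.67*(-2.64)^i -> [2.67, -7.05, 18.61, -49.13, 129.7]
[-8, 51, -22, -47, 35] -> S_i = Random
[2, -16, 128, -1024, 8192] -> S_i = 2*-8^i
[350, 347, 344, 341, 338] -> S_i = 350 + -3*i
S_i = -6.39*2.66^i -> [-6.39, -17.0, -45.21, -120.27, -319.91]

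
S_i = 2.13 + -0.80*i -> [2.13, 1.33, 0.53, -0.27, -1.07]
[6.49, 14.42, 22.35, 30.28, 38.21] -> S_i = 6.49 + 7.93*i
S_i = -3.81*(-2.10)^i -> [-3.81, 8.0, -16.8, 35.28, -74.1]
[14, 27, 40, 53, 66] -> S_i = 14 + 13*i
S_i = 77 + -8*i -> [77, 69, 61, 53, 45]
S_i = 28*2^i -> [28, 56, 112, 224, 448]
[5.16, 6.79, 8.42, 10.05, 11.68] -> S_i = 5.16 + 1.63*i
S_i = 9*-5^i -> [9, -45, 225, -1125, 5625]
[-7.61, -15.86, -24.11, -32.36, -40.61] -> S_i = -7.61 + -8.25*i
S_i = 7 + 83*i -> [7, 90, 173, 256, 339]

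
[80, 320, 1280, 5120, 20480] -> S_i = 80*4^i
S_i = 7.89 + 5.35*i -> [7.89, 13.24, 18.59, 23.94, 29.29]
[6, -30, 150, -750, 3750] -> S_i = 6*-5^i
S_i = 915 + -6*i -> [915, 909, 903, 897, 891]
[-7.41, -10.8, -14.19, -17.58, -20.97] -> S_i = -7.41 + -3.39*i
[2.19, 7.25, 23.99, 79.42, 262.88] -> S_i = 2.19*3.31^i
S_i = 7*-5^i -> [7, -35, 175, -875, 4375]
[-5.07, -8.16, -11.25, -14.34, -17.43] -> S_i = -5.07 + -3.09*i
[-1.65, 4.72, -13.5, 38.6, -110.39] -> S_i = -1.65*(-2.86)^i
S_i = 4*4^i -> [4, 16, 64, 256, 1024]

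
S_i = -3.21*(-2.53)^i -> [-3.21, 8.12, -20.55, 51.98, -131.52]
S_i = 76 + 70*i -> [76, 146, 216, 286, 356]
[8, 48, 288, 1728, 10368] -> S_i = 8*6^i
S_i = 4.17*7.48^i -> [4.17, 31.19, 233.31, 1745.18, 13053.97]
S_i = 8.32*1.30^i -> [8.32, 10.82, 14.06, 18.28, 23.76]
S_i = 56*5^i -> [56, 280, 1400, 7000, 35000]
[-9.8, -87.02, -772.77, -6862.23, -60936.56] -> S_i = -9.80*8.88^i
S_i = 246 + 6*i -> [246, 252, 258, 264, 270]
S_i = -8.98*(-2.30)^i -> [-8.98, 20.65, -47.5, 109.26, -251.3]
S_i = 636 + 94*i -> [636, 730, 824, 918, 1012]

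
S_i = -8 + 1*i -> [-8, -7, -6, -5, -4]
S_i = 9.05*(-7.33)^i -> [9.05, -66.34, 486.25, -3564.19, 26125.49]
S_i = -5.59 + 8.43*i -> [-5.59, 2.84, 11.27, 19.7, 28.13]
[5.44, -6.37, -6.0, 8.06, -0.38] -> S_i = Random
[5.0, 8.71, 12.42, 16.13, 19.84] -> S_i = 5.00 + 3.71*i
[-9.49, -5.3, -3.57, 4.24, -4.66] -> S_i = Random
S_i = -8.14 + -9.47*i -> [-8.14, -17.61, -27.08, -36.55, -46.02]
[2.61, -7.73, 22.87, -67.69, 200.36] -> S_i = 2.61*(-2.96)^i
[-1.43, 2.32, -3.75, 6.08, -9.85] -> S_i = -1.43*(-1.62)^i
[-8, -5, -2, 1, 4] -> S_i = -8 + 3*i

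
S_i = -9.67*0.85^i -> [-9.67, -8.22, -6.99, -5.94, -5.05]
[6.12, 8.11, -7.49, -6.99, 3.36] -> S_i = Random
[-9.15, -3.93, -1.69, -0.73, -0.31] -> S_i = -9.15*0.43^i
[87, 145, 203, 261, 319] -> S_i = 87 + 58*i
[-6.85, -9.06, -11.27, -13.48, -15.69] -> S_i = -6.85 + -2.21*i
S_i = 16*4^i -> [16, 64, 256, 1024, 4096]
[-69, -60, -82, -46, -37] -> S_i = Random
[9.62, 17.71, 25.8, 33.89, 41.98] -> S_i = 9.62 + 8.09*i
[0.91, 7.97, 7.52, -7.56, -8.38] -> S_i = Random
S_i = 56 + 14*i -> [56, 70, 84, 98, 112]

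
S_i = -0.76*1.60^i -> [-0.76, -1.22, -1.95, -3.11, -4.98]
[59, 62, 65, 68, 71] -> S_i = 59 + 3*i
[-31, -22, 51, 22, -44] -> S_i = Random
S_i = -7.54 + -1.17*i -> [-7.54, -8.71, -9.88, -11.05, -12.22]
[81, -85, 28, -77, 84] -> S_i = Random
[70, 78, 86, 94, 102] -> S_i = 70 + 8*i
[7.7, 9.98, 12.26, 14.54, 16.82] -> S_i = 7.70 + 2.28*i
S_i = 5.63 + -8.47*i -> [5.63, -2.84, -11.31, -19.78, -28.25]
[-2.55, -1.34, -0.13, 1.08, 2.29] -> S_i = -2.55 + 1.21*i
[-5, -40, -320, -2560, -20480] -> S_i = -5*8^i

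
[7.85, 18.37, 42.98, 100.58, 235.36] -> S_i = 7.85*2.34^i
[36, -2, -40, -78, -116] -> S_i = 36 + -38*i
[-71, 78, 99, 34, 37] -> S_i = Random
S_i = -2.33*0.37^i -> [-2.33, -0.86, -0.32, -0.12, -0.04]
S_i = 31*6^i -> [31, 186, 1116, 6696, 40176]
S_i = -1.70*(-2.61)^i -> [-1.7, 4.44, -11.58, 30.23, -78.89]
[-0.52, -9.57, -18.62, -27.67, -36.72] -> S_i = -0.52 + -9.05*i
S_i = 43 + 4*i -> [43, 47, 51, 55, 59]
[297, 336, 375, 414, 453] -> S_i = 297 + 39*i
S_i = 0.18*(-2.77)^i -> [0.18, -0.5, 1.38, -3.83, 10.6]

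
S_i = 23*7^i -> [23, 161, 1127, 7889, 55223]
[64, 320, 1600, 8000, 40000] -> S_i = 64*5^i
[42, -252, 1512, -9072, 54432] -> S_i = 42*-6^i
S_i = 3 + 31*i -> [3, 34, 65, 96, 127]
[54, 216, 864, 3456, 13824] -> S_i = 54*4^i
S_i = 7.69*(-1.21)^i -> [7.69, -9.3, 11.26, -13.62, 16.48]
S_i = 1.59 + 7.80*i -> [1.59, 9.39, 17.19, 24.99, 32.79]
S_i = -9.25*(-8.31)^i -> [-9.25, 76.87, -638.77, 5308.17, -44110.89]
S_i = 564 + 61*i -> [564, 625, 686, 747, 808]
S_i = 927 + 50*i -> [927, 977, 1027, 1077, 1127]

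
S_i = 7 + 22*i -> [7, 29, 51, 73, 95]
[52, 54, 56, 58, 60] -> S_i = 52 + 2*i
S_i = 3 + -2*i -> [3, 1, -1, -3, -5]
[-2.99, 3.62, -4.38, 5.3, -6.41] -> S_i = -2.99*(-1.21)^i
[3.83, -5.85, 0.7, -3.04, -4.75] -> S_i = Random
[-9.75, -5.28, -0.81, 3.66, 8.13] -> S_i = -9.75 + 4.47*i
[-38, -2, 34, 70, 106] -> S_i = -38 + 36*i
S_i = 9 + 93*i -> [9, 102, 195, 288, 381]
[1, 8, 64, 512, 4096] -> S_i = 1*8^i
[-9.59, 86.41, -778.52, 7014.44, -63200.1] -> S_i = -9.59*(-9.01)^i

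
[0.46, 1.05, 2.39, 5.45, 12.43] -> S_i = 0.46*2.28^i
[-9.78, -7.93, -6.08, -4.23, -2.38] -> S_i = -9.78 + 1.85*i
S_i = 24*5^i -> [24, 120, 600, 3000, 15000]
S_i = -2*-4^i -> [-2, 8, -32, 128, -512]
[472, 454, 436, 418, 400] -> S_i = 472 + -18*i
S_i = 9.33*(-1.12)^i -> [9.33, -10.45, 11.7, -13.11, 14.68]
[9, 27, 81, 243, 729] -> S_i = 9*3^i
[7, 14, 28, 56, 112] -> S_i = 7*2^i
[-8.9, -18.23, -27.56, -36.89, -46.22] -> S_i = -8.90 + -9.33*i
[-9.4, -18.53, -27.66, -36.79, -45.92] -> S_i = -9.40 + -9.13*i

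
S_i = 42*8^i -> [42, 336, 2688, 21504, 172032]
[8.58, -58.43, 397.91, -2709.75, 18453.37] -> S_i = 8.58*(-6.81)^i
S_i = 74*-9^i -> [74, -666, 5994, -53946, 485514]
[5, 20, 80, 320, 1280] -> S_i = 5*4^i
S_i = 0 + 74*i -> [0, 74, 148, 222, 296]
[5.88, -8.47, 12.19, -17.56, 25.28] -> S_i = 5.88*(-1.44)^i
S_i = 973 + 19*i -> [973, 992, 1011, 1030, 1049]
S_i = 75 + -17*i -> [75, 58, 41, 24, 7]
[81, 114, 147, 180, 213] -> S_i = 81 + 33*i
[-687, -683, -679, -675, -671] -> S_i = -687 + 4*i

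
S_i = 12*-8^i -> [12, -96, 768, -6144, 49152]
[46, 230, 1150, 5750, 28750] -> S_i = 46*5^i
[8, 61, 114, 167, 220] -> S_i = 8 + 53*i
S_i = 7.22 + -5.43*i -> [7.22, 1.79, -3.64, -9.07, -14.5]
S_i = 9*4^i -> [9, 36, 144, 576, 2304]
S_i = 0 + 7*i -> [0, 7, 14, 21, 28]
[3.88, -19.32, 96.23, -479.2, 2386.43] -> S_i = 3.88*(-4.98)^i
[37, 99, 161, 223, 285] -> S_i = 37 + 62*i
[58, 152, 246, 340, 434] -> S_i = 58 + 94*i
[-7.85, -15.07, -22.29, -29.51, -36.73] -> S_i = -7.85 + -7.22*i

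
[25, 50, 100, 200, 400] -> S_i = 25*2^i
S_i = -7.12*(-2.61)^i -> [-7.12, 18.58, -48.5, 126.59, -330.4]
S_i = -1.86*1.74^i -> [-1.86, -3.24, -5.63, -9.8, -17.05]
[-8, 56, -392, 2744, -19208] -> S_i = -8*-7^i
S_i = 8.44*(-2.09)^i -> [8.44, -17.64, 36.87, -77.05, 161.04]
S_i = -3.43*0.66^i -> [-3.43, -2.26, -1.49, -0.99, -0.65]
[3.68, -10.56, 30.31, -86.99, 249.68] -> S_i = 3.68*(-2.87)^i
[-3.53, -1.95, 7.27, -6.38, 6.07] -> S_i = Random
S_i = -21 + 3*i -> [-21, -18, -15, -12, -9]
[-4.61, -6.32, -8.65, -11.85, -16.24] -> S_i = -4.61*1.37^i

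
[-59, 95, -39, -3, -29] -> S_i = Random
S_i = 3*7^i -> [3, 21, 147, 1029, 7203]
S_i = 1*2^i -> [1, 2, 4, 8, 16]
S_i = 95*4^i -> [95, 380, 1520, 6080, 24320]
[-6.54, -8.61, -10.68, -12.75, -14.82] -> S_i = -6.54 + -2.07*i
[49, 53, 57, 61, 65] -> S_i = 49 + 4*i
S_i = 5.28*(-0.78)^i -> [5.28, -4.12, 3.21, -2.51, 1.95]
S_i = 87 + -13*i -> [87, 74, 61, 48, 35]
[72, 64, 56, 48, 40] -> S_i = 72 + -8*i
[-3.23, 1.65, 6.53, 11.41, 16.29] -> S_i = -3.23 + 4.88*i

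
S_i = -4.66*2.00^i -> [-4.66, -9.32, -18.64, -37.28, -74.56]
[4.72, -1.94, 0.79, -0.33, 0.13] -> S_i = 4.72*(-0.41)^i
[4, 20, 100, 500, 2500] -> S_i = 4*5^i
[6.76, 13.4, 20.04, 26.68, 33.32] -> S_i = 6.76 + 6.64*i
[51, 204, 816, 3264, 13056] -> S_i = 51*4^i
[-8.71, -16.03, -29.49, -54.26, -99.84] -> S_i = -8.71*1.84^i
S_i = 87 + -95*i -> [87, -8, -103, -198, -293]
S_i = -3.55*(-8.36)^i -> [-3.55, 29.68, -248.11, 2074.18, -17340.17]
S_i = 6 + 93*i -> [6, 99, 192, 285, 378]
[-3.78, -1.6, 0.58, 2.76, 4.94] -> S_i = -3.78 + 2.18*i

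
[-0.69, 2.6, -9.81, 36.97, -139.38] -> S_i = -0.69*(-3.77)^i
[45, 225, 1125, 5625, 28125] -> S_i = 45*5^i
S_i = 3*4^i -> [3, 12, 48, 192, 768]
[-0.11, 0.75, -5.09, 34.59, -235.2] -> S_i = -0.11*(-6.80)^i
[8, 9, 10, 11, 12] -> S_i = 8 + 1*i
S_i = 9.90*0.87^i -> [9.9, 8.61, 7.49, 6.52, 5.67]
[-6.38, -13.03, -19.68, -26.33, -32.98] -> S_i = -6.38 + -6.65*i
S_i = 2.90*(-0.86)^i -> [2.9, -2.49, 2.14, -1.84, 1.59]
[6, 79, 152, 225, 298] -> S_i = 6 + 73*i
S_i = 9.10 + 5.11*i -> [9.1, 14.21, 19.32, 24.43, 29.54]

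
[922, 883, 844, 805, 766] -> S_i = 922 + -39*i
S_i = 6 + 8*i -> [6, 14, 22, 30, 38]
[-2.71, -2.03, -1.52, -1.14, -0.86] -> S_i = -2.71*0.75^i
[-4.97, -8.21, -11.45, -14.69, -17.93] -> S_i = -4.97 + -3.24*i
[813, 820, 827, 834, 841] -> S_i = 813 + 7*i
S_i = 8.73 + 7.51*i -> [8.73, 16.24, 23.75, 31.26, 38.77]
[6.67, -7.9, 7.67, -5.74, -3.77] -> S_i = Random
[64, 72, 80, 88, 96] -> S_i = 64 + 8*i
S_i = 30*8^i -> [30, 240, 1920, 15360, 122880]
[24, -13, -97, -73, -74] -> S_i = Random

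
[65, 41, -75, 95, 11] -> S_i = Random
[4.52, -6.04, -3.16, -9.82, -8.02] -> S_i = Random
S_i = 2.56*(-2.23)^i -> [2.56, -5.71, 12.73, -28.39, 63.31]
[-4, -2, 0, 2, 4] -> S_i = -4 + 2*i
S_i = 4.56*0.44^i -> [4.56, 2.01, 0.88, 0.39, 0.17]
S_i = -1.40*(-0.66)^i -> [-1.4, 0.92, -0.61, 0.4, -0.27]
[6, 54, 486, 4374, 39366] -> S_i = 6*9^i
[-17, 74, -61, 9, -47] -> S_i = Random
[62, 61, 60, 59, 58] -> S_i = 62 + -1*i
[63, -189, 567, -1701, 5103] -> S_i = 63*-3^i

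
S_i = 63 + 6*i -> [63, 69, 75, 81, 87]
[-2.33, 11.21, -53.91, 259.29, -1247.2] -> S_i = -2.33*(-4.81)^i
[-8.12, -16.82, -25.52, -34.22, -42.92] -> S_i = -8.12 + -8.70*i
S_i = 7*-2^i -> [7, -14, 28, -56, 112]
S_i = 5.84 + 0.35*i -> [5.84, 6.19, 6.54, 6.89, 7.24]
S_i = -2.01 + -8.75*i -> [-2.01, -10.76, -19.51, -28.26, -37.01]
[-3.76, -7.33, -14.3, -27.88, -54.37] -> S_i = -3.76*1.95^i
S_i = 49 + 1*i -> [49, 50, 51, 52, 53]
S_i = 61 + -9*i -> [61, 52, 43, 34, 25]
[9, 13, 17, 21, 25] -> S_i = 9 + 4*i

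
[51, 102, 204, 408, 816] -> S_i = 51*2^i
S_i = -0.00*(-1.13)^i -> [-0.0, 0.0, -0.0, 0.0, -0.0]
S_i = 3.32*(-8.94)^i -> [3.32, -29.68, 265.35, -2372.2, 21207.44]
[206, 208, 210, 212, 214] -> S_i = 206 + 2*i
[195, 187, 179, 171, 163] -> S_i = 195 + -8*i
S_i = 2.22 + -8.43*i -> [2.22, -6.21, -14.64, -23.07, -31.5]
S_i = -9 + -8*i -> [-9, -17, -25, -33, -41]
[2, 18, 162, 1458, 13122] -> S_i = 2*9^i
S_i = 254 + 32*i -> [254, 286, 318, 350, 382]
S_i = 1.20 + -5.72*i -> [1.2, -4.52, -10.24, -15.96, -21.68]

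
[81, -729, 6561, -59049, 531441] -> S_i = 81*-9^i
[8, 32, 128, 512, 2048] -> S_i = 8*4^i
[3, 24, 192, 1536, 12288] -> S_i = 3*8^i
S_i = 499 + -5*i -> [499, 494, 489, 484, 479]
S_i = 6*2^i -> [6, 12, 24, 48, 96]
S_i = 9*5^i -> [9, 45, 225, 1125, 5625]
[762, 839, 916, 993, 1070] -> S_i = 762 + 77*i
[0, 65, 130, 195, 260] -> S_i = 0 + 65*i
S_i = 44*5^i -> [44, 220, 1100, 5500, 27500]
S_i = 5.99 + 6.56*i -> [5.99, 12.55, 19.11, 25.67, 32.23]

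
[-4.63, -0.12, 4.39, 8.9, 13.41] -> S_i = -4.63 + 4.51*i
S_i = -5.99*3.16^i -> [-5.99, -18.93, -59.81, -189.01, -597.28]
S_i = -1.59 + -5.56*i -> [-1.59, -7.15, -12.71, -18.27, -23.83]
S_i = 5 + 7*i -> [5, 12, 19, 26, 33]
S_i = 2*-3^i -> [2, -6, 18, -54, 162]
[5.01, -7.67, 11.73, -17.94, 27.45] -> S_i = 5.01*(-1.53)^i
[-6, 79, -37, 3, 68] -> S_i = Random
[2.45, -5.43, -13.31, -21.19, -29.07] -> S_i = 2.45 + -7.88*i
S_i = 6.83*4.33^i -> [6.83, 29.57, 128.05, 554.48, 2400.89]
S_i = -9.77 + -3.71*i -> [-9.77, -13.48, -17.19, -20.9, -24.61]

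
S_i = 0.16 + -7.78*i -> [0.16, -7.62, -15.4, -23.18, -30.96]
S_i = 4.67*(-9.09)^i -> [4.67, -42.45, 385.87, -3507.59, 31883.97]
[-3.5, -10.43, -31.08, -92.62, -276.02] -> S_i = -3.50*2.98^i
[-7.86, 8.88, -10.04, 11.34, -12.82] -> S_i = -7.86*(-1.13)^i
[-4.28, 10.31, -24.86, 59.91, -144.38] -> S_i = -4.28*(-2.41)^i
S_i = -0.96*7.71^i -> [-0.96, -7.4, -57.07, -439.98, -3392.26]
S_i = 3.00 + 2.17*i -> [3.0, 5.17, 7.34, 9.51, 11.68]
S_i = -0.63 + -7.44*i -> [-0.63, -8.07, -15.51, -22.95, -30.39]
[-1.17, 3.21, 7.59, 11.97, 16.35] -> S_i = -1.17 + 4.38*i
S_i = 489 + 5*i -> [489, 494, 499, 504, 509]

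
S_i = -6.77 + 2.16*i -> [-6.77, -4.61, -2.45, -0.29, 1.87]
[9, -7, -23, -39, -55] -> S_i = 9 + -16*i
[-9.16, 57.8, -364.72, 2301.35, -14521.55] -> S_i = -9.16*(-6.31)^i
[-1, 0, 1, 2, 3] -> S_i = -1 + 1*i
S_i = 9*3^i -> [9, 27, 81, 243, 729]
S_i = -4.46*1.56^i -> [-4.46, -6.96, -10.85, -16.93, -26.41]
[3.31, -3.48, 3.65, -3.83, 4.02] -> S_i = 3.31*(-1.05)^i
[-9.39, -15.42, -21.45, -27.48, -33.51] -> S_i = -9.39 + -6.03*i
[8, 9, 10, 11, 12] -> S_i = 8 + 1*i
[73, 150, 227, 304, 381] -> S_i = 73 + 77*i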